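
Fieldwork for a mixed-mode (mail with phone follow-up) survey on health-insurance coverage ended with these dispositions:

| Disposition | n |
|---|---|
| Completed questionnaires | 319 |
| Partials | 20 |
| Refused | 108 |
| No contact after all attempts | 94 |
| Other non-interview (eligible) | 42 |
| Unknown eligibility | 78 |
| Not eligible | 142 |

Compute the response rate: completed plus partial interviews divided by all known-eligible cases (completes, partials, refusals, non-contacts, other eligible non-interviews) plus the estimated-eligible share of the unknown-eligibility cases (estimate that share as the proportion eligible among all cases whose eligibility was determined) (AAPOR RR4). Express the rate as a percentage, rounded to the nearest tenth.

52.5%

Top: 319 + 20 = 339
Determined eligible: 319 + 20 + 108 + 94 + 42 = 583
e = 583 / (583 + 142) = 583 / 725 = 0.8041
Estimated eligible among unknowns: 0.8041 × 78 = 62.72
Denominator: 583 + 62.72 = 645.72
RR4 = 339 / 645.72 = 0.5250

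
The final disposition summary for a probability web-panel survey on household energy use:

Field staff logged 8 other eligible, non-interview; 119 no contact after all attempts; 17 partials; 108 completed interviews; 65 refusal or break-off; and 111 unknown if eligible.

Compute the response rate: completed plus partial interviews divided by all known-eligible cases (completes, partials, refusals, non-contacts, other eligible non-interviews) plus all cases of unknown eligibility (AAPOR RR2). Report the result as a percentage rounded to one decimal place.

29.2%

Numerator = 108 + 17 = 125
Denom = 108 + 17 + 65 + 119 + 8 + 111 = 428
RR2 = 125 / 428 = 0.2921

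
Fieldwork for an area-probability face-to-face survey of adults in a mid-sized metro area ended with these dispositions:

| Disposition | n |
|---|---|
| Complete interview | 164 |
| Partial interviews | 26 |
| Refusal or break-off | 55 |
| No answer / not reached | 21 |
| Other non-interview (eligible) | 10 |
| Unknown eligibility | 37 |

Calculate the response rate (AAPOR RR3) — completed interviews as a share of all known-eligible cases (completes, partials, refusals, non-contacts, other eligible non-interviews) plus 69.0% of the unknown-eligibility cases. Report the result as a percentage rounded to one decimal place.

54.4%

Num → 164
Eligible (known) → 164 + 26 + 55 + 21 + 10 = 276
e × U → 0.6900 × 37 = 25.53
Base → 276 + 25.53 = 301.53
RR3 = 164 / 301.53 = 0.5439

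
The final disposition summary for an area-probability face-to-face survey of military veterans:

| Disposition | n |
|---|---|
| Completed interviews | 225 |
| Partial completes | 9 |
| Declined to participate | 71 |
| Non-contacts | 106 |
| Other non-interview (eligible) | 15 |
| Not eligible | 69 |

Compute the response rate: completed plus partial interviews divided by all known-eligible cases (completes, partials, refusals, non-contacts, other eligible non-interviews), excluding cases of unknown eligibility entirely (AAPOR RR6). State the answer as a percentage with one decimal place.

54.9%

Top → 225 + 9 = 234
Denominator → 225 + 9 + 71 + 106 + 15 = 426
RR6 = 234 / 426 = 0.5493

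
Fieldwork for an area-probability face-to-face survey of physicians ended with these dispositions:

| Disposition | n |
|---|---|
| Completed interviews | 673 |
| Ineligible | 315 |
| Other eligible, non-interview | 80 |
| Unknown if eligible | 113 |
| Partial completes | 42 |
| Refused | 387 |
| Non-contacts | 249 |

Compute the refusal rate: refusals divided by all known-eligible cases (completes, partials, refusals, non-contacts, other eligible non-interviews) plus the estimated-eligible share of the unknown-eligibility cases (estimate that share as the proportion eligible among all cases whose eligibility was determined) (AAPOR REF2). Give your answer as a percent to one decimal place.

25.4%

Num → 387
Determined eligible → 673 + 42 + 387 + 249 + 80 = 1431
e = 1431 / (1431 + 315) = 1431 / 1746 = 0.8196
Estimated eligible among unknowns → 0.8196 × 113 = 92.61
Base → 1431 + 92.61 = 1523.61
REF2 = 387 / 1523.61 = 0.2540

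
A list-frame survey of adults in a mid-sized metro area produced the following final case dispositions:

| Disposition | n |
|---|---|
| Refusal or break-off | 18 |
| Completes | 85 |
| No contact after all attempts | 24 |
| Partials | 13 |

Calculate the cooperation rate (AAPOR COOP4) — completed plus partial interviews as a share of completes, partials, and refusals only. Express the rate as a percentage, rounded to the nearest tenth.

84.5%

Num → 85 + 13 = 98
Denom → 85 + 13 + 18 = 116
COOP4 = 98 / 116 = 0.8448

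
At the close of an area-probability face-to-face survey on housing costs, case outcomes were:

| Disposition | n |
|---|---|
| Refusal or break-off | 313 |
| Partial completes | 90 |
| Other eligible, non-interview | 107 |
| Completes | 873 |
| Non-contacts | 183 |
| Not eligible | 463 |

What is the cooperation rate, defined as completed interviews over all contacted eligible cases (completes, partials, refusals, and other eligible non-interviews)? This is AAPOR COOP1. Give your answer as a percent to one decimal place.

63.1%

Num = 873
Denominator = 873 + 90 + 313 + 107 = 1383
COOP1 = 873 / 1383 = 0.6312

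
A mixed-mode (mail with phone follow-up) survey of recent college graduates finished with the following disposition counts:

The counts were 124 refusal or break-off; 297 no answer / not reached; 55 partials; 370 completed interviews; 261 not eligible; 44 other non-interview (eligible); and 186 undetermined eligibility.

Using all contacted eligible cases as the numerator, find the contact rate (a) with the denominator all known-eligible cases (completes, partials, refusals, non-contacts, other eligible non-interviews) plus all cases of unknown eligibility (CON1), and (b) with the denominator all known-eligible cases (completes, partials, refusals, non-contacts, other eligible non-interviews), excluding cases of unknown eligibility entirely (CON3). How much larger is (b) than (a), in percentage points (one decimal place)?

Num: 370 + 55 + 124 + 44 = 593
Denominator: 370 + 55 + 124 + 297 + 44 + 186 = 1076
CON1 = 593 / 1076 = 0.5511
Denominator: 370 + 55 + 124 + 297 + 44 = 890
CON3 = 593 / 890 = 0.6663
Difference = 66.63 − 55.11 = 11.52 percentage points

11.5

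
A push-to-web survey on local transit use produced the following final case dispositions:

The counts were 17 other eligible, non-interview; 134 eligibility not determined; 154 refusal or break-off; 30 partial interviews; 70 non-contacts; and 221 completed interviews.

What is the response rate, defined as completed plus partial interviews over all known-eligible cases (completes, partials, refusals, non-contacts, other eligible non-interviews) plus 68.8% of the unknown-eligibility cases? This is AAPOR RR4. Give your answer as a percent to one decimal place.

Numerator → 221 + 30 = 251
Eligible (known) → 221 + 30 + 154 + 70 + 17 = 492
Eligible share of unknowns → 0.6880 × 134 = 92.19
Base → 492 + 92.19 = 584.19
RR4 = 251 / 584.19 = 0.4297

43.0%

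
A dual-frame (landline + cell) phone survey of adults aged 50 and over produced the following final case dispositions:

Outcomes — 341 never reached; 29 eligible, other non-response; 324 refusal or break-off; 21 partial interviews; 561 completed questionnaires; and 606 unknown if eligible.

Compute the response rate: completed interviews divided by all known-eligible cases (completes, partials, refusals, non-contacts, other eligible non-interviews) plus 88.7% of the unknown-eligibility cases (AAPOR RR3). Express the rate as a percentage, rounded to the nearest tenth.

30.9%

Top = 561
Eligible (known) = 561 + 21 + 324 + 341 + 29 = 1276
Eligible share of unknowns = 0.8870 × 606 = 537.52
Base = 1276 + 537.52 = 1813.52
RR3 = 561 / 1813.52 = 0.3093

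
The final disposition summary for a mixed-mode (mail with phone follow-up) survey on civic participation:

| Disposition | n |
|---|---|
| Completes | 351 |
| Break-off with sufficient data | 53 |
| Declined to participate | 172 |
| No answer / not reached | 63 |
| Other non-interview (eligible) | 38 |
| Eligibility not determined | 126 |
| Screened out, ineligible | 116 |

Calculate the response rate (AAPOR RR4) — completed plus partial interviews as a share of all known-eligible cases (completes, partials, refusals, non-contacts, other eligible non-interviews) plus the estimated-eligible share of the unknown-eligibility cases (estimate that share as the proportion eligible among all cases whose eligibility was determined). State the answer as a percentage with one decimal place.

51.5%

Numerator: 351 + 53 = 404
Determined eligible: 351 + 53 + 172 + 63 + 38 = 677
e = 677 / (677 + 116) = 677 / 793 = 0.8537
Eligible share of unknowns: 0.8537 × 126 = 107.57
Denom: 677 + 107.57 = 784.57
RR4 = 404 / 784.57 = 0.5149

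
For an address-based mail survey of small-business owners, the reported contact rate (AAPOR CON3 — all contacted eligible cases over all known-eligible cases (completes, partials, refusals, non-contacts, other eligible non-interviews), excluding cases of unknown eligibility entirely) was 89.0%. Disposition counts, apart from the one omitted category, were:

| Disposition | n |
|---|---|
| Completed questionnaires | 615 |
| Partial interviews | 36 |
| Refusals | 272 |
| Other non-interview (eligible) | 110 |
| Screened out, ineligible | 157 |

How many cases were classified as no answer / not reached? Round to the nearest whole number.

128

Numerator = 615 + 36 + 272 + 110 = 1033
CON3 = 1033 / D = 0.890
D = 1033 / 0.890 = 1160.7
Rest of base = 1033
no answer / not reached = 1160.7 − 1033 ≈ 128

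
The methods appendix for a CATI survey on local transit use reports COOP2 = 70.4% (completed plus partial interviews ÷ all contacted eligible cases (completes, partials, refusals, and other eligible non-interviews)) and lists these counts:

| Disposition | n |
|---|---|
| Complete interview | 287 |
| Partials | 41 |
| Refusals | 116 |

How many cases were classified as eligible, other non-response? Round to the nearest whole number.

Num: 287 + 41 = 328
COOP2 = 328 / D = 0.704
D = 328 / 0.704 = 465.9
Other denominator terms total 444
eligible, other non-response = 465.9 − 444 ≈ 22

22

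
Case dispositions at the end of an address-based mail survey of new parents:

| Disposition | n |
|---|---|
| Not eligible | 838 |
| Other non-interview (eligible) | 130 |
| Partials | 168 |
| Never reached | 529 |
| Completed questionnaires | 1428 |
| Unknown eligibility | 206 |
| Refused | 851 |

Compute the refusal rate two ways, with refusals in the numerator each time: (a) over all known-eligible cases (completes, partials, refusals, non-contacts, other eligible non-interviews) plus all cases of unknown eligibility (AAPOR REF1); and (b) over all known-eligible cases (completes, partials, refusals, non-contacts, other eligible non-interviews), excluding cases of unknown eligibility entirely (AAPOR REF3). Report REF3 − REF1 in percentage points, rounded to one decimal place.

Top: 851
Denom: 1428 + 168 + 851 + 529 + 130 + 206 = 3312
REF1 = 851 / 3312 = 0.2569
Denom: 1428 + 168 + 851 + 529 + 130 = 3106
REF3 = 851 / 3106 = 0.2740
Difference = 27.40 − 25.69 = 1.71 percentage points

1.7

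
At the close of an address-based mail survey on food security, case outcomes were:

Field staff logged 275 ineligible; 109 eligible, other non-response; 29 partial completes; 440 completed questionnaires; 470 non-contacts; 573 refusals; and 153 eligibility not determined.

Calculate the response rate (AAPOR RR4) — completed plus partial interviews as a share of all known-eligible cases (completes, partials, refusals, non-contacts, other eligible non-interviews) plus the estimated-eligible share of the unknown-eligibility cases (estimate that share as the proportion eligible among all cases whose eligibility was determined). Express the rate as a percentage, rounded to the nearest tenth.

Top: 440 + 29 = 469
Eligible (known): 440 + 29 + 573 + 470 + 109 = 1621
e = 1621 / (1621 + 275) = 1621 / 1896 = 0.8550
e × U: 0.8550 × 153 = 130.81
Denom: 1621 + 130.81 = 1751.81
RR4 = 469 / 1751.81 = 0.2677

26.8%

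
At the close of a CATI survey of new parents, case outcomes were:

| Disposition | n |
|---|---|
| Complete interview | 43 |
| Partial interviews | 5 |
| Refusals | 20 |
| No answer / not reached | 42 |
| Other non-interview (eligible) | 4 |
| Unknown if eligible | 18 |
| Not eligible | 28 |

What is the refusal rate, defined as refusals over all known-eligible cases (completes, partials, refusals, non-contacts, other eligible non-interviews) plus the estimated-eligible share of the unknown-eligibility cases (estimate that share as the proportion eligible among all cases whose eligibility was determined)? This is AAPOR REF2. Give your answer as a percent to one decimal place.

Num = 20
Eligible (known) = 43 + 5 + 20 + 42 + 4 = 114
e = 114 / (114 + 28) = 114 / 142 = 0.8028
e × U = 0.8028 × 18 = 14.45
Denominator = 114 + 14.45 = 128.45
REF2 = 20 / 128.45 = 0.1557

15.6%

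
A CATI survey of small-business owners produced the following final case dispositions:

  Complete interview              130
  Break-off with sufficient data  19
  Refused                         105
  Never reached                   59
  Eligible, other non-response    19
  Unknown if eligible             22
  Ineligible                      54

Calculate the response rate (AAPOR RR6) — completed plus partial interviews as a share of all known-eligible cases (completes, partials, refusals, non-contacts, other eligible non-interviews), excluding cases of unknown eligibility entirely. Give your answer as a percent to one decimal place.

44.9%

Numerator: 130 + 19 = 149
Denom: 130 + 19 + 105 + 59 + 19 = 332
RR6 = 149 / 332 = 0.4488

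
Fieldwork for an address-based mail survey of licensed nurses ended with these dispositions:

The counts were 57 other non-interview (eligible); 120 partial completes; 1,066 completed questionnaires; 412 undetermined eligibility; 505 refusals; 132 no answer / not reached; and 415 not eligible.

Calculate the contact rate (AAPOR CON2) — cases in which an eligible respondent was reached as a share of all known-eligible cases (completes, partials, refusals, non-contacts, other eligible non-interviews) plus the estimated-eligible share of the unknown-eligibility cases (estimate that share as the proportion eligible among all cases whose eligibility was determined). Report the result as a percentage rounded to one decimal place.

78.8%

Num → 1066 + 120 + 505 + 57 = 1748
Known eligible → 1066 + 120 + 505 + 132 + 57 = 1880
e = 1880 / (1880 + 415) = 1880 / 2295 = 0.8192
Eligible share of unknowns → 0.8192 × 412 = 337.51
Base → 1880 + 337.51 = 2217.51
CON2 = 1748 / 2217.51 = 0.7883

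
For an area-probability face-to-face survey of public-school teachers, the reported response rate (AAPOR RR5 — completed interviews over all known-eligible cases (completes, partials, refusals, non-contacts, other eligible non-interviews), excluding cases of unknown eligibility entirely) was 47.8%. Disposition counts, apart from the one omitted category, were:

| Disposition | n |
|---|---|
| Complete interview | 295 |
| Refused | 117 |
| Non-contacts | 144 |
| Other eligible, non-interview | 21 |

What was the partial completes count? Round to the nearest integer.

RR5 = 295 / D = 0.478
D = 295 / 0.478 = 617.2
Other denominator terms total 577
partial completes = 617.2 − 577 ≈ 40

40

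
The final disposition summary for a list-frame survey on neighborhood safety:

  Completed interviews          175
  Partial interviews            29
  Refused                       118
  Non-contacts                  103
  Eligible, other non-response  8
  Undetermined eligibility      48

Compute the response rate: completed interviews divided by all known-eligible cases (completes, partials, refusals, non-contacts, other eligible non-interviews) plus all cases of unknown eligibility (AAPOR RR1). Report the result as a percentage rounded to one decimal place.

36.4%

Num: 175
Denominator: 175 + 29 + 118 + 103 + 8 + 48 = 481
RR1 = 175 / 481 = 0.3638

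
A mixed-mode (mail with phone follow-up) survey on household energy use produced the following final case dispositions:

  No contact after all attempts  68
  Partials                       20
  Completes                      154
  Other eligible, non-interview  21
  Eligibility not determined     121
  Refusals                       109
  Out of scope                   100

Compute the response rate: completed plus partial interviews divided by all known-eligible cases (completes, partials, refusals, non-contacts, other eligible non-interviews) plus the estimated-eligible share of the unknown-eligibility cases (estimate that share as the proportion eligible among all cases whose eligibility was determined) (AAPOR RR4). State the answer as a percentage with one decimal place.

37.2%

Numerator: 154 + 20 = 174
Determined eligible: 154 + 20 + 109 + 68 + 21 = 372
e = 372 / (372 + 100) = 372 / 472 = 0.7881
Eligible share of unknowns: 0.7881 × 121 = 95.36
Base: 372 + 95.36 = 467.36
RR4 = 174 / 467.36 = 0.3723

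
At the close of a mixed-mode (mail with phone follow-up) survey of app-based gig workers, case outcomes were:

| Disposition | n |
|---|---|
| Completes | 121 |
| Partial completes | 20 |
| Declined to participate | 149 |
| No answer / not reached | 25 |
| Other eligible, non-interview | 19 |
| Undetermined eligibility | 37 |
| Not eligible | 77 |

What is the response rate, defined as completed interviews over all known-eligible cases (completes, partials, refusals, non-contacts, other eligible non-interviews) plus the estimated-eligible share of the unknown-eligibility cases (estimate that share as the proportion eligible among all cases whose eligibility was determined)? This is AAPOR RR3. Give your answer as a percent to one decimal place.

33.2%

Top → 121
Known eligible → 121 + 20 + 149 + 25 + 19 = 334
e = 334 / (334 + 77) = 334 / 411 = 0.8127
Eligible share of unknowns → 0.8127 × 37 = 30.07
Denominator → 334 + 30.07 = 364.07
RR3 = 121 / 364.07 = 0.3324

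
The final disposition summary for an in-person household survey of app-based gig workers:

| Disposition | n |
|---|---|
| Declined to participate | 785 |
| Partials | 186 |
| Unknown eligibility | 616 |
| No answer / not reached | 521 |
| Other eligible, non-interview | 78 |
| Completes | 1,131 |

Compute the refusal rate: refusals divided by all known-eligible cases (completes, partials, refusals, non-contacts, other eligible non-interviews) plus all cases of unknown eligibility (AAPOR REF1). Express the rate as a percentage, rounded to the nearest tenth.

Numerator = 785
Base = 1131 + 186 + 785 + 521 + 78 + 616 = 3317
REF1 = 785 / 3317 = 0.2367

23.7%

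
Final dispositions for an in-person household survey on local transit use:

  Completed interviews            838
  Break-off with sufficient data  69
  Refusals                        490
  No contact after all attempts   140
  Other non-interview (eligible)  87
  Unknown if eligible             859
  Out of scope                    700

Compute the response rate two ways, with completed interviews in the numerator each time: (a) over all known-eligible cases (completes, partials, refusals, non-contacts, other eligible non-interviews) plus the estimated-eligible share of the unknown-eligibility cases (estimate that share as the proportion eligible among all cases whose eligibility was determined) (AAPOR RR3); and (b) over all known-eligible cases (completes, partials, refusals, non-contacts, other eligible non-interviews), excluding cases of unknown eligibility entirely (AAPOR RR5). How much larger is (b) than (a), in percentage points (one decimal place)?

Numerator = 838
Known eligible = 838 + 69 + 490 + 140 + 87 = 1624
e = 1624 / (1624 + 700) = 1624 / 2324 = 0.6988
Estimated eligible among unknowns = 0.6988 × 859 = 600.27
Denominator = 1624 + 600.27 = 2224.27
RR3 = 838 / 2224.27 = 0.3768
Denominator = 838 + 69 + 490 + 140 + 87 = 1624
RR5 = 838 / 1624 = 0.5160
Difference = 51.60 − 37.68 = 13.92 percentage points

13.9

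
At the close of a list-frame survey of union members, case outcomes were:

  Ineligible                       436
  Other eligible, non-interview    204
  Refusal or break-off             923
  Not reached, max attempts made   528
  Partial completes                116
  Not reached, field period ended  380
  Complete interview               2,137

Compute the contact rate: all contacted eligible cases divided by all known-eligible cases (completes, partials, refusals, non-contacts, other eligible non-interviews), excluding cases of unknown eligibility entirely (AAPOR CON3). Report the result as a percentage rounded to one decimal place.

78.8%

Never reached = 380 + 528 = 908
Num = 2137 + 116 + 923 + 204 = 3380
Base = 2137 + 116 + 923 + 908 + 204 = 4288
CON3 = 3380 / 4288 = 0.7882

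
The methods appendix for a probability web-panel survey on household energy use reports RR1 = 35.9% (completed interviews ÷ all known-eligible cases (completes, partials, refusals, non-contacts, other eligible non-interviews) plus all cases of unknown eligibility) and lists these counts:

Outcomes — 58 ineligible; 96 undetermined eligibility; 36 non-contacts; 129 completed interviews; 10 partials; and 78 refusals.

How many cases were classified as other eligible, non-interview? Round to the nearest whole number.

RR1 = 129 / D = 0.359
D = 129 / 0.359 = 359.3
Rest of base = 349
other eligible, non-interview = 359.3 − 349 ≈ 10

10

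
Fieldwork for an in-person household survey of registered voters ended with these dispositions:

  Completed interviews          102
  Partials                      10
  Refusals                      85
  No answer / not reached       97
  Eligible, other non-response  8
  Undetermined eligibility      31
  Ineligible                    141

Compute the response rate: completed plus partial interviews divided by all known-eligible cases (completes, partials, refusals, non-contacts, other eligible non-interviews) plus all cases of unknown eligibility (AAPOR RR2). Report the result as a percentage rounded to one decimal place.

33.6%

Num: 102 + 10 = 112
Denominator: 102 + 10 + 85 + 97 + 8 + 31 = 333
RR2 = 112 / 333 = 0.3363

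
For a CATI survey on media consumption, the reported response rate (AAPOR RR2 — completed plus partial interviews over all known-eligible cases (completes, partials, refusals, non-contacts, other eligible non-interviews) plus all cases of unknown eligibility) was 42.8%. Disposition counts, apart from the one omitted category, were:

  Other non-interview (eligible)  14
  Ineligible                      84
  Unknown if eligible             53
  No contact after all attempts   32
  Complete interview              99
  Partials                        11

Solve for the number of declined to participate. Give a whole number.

Num = 99 + 11 = 110
RR2 = 110 / D = 0.428
D = 110 / 0.428 = 257.0
Other denominator terms total 209
declined to participate = 257.0 − 209 ≈ 48

48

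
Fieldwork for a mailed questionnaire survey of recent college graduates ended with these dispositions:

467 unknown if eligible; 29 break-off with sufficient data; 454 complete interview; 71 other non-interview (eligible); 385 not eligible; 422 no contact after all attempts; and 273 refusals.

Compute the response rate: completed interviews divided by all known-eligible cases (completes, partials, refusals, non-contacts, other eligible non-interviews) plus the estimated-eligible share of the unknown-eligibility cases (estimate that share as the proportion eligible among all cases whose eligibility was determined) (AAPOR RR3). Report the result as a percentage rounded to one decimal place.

Numerator → 454
Known eligible → 454 + 29 + 273 + 422 + 71 = 1249
e = 1249 / (1249 + 385) = 1249 / 1634 = 0.7644
Eligible share of unknowns → 0.7644 × 467 = 356.97
Denominator → 1249 + 356.97 = 1605.97
RR3 = 454 / 1605.97 = 0.2827

28.3%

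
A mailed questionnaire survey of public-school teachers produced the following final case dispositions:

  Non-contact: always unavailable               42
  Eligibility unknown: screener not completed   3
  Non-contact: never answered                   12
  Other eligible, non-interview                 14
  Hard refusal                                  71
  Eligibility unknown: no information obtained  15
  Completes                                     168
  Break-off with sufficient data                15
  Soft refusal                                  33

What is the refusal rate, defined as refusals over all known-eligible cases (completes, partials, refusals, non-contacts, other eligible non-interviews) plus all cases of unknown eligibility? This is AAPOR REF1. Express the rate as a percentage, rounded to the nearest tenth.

27.9%

Refused = 71 + 33 = 104
Never reached = 12 + 42 = 54
Unknown eligibility = 3 + 15 = 18
Numerator: 104
Base: 168 + 15 + 104 + 54 + 14 + 18 = 373
REF1 = 104 / 373 = 0.2788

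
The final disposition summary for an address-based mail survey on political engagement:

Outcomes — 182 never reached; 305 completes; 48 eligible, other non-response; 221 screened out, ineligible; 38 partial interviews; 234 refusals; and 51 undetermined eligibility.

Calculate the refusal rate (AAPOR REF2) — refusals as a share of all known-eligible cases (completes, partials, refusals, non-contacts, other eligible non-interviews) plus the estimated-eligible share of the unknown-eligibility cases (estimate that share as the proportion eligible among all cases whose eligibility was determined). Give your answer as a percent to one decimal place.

Top → 234
Eligible (known) → 305 + 38 + 234 + 182 + 48 = 807
e = 807 / (807 + 221) = 807 / 1028 = 0.7850
Estimated eligible among unknowns → 0.7850 × 51 = 40.04
Base → 807 + 40.04 = 847.04
REF2 = 234 / 847.04 = 0.2763

27.6%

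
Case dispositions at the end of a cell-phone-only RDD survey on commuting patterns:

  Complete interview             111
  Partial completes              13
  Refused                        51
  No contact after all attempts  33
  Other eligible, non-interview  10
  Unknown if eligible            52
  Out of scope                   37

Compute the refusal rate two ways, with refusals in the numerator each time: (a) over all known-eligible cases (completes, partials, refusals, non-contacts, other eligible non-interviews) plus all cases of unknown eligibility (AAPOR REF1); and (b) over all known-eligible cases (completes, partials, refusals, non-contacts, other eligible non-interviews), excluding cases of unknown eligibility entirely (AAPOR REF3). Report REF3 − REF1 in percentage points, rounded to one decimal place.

Num → 51
Base → 111 + 13 + 51 + 33 + 10 + 52 = 270
REF1 = 51 / 270 = 0.1889
Base → 111 + 13 + 51 + 33 + 10 = 218
REF3 = 51 / 218 = 0.2339
Difference = 23.39 − 18.89 = 4.50 percentage points

4.5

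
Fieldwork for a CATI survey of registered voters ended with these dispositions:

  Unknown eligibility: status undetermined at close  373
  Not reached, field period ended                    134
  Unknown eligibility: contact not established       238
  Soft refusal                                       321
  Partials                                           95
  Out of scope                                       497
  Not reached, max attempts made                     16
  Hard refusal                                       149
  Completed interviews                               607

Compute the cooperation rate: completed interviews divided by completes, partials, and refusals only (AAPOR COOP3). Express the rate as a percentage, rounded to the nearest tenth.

51.8%

Refusals = 149 + 321 = 470
Non-contacts = 134 + 16 = 150
Undetermined eligibility = 238 + 373 = 611
Numerator: 607
Base: 607 + 95 + 470 = 1172
COOP3 = 607 / 1172 = 0.5179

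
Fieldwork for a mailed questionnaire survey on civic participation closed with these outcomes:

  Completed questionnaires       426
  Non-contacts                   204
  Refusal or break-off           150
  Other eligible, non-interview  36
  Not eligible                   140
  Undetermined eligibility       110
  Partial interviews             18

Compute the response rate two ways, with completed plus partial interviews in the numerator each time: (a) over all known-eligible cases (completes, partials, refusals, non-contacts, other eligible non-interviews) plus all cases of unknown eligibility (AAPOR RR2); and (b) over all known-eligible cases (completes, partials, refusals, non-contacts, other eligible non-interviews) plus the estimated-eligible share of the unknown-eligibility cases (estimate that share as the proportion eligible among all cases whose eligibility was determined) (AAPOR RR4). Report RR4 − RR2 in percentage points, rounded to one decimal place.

0.8

Top: 426 + 18 = 444
Denominator: 426 + 18 + 150 + 204 + 36 + 110 = 944
RR2 = 444 / 944 = 0.4703
Known eligible: 426 + 18 + 150 + 204 + 36 = 834
e = 834 / (834 + 140) = 834 / 974 = 0.8563
Eligible share of unknowns: 0.8563 × 110 = 94.19
Denominator: 834 + 94.19 = 928.19
RR4 = 444 / 928.19 = 0.4784
Difference = 47.84 − 47.03 = 0.81 percentage points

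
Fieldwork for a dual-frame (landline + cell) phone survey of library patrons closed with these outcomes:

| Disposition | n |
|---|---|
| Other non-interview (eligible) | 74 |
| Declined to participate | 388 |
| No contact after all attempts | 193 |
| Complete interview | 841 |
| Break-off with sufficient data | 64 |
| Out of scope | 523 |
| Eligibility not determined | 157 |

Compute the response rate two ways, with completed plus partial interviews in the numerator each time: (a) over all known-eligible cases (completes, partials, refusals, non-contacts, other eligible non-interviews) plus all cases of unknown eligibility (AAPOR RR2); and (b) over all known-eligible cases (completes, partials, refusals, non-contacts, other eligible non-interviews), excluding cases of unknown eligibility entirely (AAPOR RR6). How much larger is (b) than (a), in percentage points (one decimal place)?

Top: 841 + 64 = 905
Denom: 841 + 64 + 388 + 193 + 74 + 157 = 1717
RR2 = 905 / 1717 = 0.5271
Denom: 841 + 64 + 388 + 193 + 74 = 1560
RR6 = 905 / 1560 = 0.5801
Difference = 58.01 − 52.71 = 5.30 percentage points

5.3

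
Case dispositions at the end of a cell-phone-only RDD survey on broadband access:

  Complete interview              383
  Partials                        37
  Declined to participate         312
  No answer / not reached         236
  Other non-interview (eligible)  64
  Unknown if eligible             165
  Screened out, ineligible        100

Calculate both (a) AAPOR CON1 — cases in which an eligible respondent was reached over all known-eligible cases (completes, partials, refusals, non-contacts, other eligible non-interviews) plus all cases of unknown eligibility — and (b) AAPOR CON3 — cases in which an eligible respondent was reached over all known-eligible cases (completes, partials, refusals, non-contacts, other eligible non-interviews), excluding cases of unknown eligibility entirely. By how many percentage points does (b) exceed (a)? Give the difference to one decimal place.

10.6

Num → 383 + 37 + 312 + 64 = 796
Denominator → 383 + 37 + 312 + 236 + 64 + 165 = 1197
CON1 = 796 / 1197 = 0.6650
Denominator → 383 + 37 + 312 + 236 + 64 = 1032
CON3 = 796 / 1032 = 0.7713
Difference = 77.13 − 66.50 = 10.63 percentage points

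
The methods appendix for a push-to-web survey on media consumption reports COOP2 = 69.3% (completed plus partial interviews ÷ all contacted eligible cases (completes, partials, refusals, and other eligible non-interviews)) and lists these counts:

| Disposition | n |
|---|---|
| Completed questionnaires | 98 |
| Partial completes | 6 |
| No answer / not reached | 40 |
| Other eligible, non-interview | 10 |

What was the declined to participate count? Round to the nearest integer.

Top: 98 + 6 = 104
COOP2 = 104 / D = 0.693
D = 104 / 0.693 = 150.1
Rest of base = 114
declined to participate = 150.1 − 114 ≈ 36

36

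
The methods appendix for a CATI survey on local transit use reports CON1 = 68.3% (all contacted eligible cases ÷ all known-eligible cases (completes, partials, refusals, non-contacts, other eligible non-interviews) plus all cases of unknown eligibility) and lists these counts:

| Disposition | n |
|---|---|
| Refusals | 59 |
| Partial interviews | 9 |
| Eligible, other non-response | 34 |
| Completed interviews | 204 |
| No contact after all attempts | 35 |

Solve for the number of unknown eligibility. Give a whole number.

Top = 204 + 9 + 59 + 34 = 306
CON1 = 306 / D = 0.683
D = 306 / 0.683 = 448.0
Other denominator terms total 341
unknown eligibility = 448.0 − 341 ≈ 107

107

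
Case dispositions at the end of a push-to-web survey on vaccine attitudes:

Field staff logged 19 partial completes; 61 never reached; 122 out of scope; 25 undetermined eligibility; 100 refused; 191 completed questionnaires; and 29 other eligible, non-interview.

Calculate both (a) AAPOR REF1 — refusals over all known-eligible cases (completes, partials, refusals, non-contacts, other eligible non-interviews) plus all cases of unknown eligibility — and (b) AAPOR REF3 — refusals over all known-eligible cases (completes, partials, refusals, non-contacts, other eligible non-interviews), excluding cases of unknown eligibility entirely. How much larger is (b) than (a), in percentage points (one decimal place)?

1.5

Top → 100
Denominator → 191 + 19 + 100 + 61 + 29 + 25 = 425
REF1 = 100 / 425 = 0.2353
Denominator → 191 + 19 + 100 + 61 + 29 = 400
REF3 = 100 / 400 = 0.2500
Difference = 25.00 − 23.53 = 1.47 percentage points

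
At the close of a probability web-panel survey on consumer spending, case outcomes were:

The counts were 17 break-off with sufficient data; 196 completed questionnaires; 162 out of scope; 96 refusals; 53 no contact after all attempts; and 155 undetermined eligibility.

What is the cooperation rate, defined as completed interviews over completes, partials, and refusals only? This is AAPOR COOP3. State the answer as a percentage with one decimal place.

63.4%

Numerator → 196
Denominator → 196 + 17 + 96 = 309
COOP3 = 196 / 309 = 0.6343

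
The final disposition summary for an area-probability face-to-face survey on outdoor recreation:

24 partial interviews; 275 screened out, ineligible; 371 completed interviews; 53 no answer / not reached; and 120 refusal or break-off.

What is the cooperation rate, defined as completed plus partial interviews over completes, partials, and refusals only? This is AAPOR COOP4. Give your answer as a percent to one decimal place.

76.7%

Top → 371 + 24 = 395
Denominator → 371 + 24 + 120 = 515
COOP4 = 395 / 515 = 0.7670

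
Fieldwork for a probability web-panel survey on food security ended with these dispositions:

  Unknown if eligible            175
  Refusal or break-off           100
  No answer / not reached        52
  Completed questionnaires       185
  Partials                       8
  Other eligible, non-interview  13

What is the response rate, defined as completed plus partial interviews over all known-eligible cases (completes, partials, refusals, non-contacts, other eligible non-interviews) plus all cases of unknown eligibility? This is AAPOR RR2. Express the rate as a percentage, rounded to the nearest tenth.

Num → 185 + 8 = 193
Denominator → 185 + 8 + 100 + 52 + 13 + 175 = 533
RR2 = 193 / 533 = 0.3621

36.2%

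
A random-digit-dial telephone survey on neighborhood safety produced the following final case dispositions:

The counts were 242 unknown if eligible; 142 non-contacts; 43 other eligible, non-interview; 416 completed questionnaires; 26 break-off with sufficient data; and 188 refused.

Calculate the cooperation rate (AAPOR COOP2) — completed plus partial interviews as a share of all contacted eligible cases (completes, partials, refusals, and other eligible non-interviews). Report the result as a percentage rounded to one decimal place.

65.7%

Top: 416 + 26 = 442
Denominator: 416 + 26 + 188 + 43 = 673
COOP2 = 442 / 673 = 0.6568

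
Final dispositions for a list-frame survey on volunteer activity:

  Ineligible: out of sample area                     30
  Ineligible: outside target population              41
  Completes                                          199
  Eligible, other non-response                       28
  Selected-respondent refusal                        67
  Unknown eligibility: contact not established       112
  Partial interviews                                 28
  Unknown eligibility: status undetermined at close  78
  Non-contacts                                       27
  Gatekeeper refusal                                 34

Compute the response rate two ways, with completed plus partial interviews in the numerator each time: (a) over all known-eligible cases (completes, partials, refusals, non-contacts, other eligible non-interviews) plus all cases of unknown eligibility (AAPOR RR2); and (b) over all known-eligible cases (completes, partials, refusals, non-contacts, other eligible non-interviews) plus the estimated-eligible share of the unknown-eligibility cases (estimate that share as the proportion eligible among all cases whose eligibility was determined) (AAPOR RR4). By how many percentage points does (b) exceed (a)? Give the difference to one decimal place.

2.2

Refusals = 34 + 67 = 101
Unknown if eligible = 112 + 78 = 190
Out of scope = 41 + 30 = 71
Numerator → 199 + 28 = 227
Denom → 199 + 28 + 101 + 27 + 28 + 190 = 573
RR2 = 227 / 573 = 0.3962
Eligible (known) → 199 + 28 + 101 + 27 + 28 = 383
e = 383 / (383 + 71) = 383 / 454 = 0.8436
e × U → 0.8436 × 190 = 160.28
Denom → 383 + 160.28 = 543.28
RR4 = 227 / 543.28 = 0.4178
Difference = 41.78 − 39.62 = 2.16 percentage points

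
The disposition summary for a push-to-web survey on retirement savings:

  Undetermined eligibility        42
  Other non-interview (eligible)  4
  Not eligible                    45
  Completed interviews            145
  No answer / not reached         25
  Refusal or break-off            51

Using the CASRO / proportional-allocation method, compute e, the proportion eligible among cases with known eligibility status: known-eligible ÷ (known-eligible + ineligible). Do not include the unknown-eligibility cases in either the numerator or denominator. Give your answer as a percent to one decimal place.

Determined eligible → 145 + 51 + 25 + 4 = 225
e = 225 / (225 + 45) = 225 / 270 = 0.8333

83.3%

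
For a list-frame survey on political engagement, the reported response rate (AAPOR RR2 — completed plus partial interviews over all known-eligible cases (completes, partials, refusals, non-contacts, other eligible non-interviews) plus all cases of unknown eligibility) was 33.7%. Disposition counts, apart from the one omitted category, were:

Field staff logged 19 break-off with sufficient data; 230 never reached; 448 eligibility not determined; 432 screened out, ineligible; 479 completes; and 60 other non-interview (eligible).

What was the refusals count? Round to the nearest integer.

242

Numerator: 479 + 19 = 498
RR2 = 498 / D = 0.337
D = 498 / 0.337 = 1477.7
Other denominator terms total 1236
refusals = 1477.7 − 1236 ≈ 242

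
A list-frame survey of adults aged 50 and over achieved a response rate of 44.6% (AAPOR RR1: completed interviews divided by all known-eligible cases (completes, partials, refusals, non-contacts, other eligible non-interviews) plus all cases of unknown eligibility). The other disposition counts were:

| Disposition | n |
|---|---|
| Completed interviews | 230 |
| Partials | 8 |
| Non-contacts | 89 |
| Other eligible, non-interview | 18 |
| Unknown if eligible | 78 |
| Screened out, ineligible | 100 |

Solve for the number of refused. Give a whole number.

93

RR1 = 230 / D = 0.446
D = 230 / 0.446 = 515.7
Other denominator terms total 423
refused = 515.7 − 423 ≈ 93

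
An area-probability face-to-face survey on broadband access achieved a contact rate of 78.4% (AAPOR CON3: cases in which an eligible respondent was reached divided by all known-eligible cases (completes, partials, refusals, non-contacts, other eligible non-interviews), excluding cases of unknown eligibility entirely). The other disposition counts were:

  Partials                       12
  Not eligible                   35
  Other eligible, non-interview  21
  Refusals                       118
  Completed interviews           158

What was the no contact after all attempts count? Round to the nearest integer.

Top = 158 + 12 + 118 + 21 = 309
CON3 = 309 / D = 0.784
D = 309 / 0.784 = 394.1
Other denominator terms total 309
no contact after all attempts = 394.1 − 309 ≈ 85

85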